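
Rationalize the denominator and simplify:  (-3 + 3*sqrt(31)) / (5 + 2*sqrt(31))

(-7*sqrt(31) + 67)/33

Multiply numerator and denominator by -2*sqrt(31) + 5.
Denominator becomes -99; numerator becomes -201 + 21*sqrt(31).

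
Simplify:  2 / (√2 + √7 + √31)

(-13*√7 - 18*√2 + √434 + 11*√31)/107

Group as (√7 + √31) + √2; multiply by (√7 + √31) - √2, then rationalise the remaining surd.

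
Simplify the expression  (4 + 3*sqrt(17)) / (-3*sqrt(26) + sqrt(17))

(-9*sqrt(442) - 12*sqrt(26) - 51 - 4*sqrt(17))/217

Multiply numerator and denominator by sqrt(17) + 3*sqrt(26).
Denominator becomes -217; numerator becomes 4*sqrt(17) + 51 + 12*sqrt(26) + 9*sqrt(442).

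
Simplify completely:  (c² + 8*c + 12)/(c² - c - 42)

Factor: c² + 8*c + 12 = (c + 2)·(c + 6);  c² - c - 42 = (c - 7)·(c + 6)
Cancel the common factor (c + 6).

(c + 2)/(c - 7)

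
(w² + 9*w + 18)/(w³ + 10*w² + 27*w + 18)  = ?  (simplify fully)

Factor: w² + 9*w + 18 = (w + 6)·(w + 3);  w³ + 10*w² + 27*w + 18 = (w + 3)·(w + 6)·(w + 1)
Cancel the common factors (w + 6), (w + 3).

1/(w + 1)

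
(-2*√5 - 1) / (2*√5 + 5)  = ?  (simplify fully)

(-8*√5 + 15)/5

Multiply numerator and denominator by -2*√5 + 5.
Denominator becomes 5; numerator becomes -8*√5 + 15.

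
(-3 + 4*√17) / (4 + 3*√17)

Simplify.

Multiply numerator and denominator by -3*√17 + 4.
Denominator becomes -137; numerator becomes -216 + 25*√17.

(-25*√17 + 216)/137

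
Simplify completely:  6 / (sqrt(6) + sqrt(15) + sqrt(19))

(-9*sqrt(190) + 3*sqrt(19) + 15*sqrt(15) + 42*sqrt(6))/89

Group as (sqrt(15) + sqrt(19)) + sqrt(6); multiply by (sqrt(15) + sqrt(19)) - sqrt(6), then rationalise the remaining surd.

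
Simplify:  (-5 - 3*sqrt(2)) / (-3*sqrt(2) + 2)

(4 + 3*sqrt(2))/2

Multiply numerator and denominator by 2 + 3*sqrt(2).
Denominator becomes -14; numerator becomes -21*sqrt(2) - 28.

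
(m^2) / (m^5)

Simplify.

m^(-3)

Quotient: (m^-3)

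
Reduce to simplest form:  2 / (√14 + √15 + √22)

Group as (√14 + √15) + √22; multiply by (√14 + √15) - √22, then rationalise the remaining surd.

(-8*√1155 + 14*√22 + 42*√15 + 46*√14)/791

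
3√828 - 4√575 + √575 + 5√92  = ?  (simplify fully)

13*√23

3√828 = 18*√23; 4√575 = 20*√23; √575 = 5*√23; 5√92 = 10*√23
Combine: (18 - 20 + 5 + 10)·√23 = 13*√23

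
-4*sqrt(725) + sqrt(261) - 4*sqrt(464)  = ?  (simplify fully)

4*sqrt(725) = 20*sqrt(29); sqrt(261) = 3*sqrt(29); 4*sqrt(464) = 16*sqrt(29)
Combine: (-20 + 3 - 16)·sqrt(29) = -33*sqrt(29)

-33*sqrt(29)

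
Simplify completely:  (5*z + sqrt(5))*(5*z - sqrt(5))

25*z^2 - 5

(5*z)^2 - (sqrt(5))^2 = 25*z^2 - 5.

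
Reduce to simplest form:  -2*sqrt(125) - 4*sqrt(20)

2*sqrt(125) = 10*sqrt(5); 4*sqrt(20) = 8*sqrt(5)
Combine: (-10 - 8)·sqrt(5) = -18*sqrt(5)

-18*sqrt(5)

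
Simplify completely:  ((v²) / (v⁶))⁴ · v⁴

v^(-12)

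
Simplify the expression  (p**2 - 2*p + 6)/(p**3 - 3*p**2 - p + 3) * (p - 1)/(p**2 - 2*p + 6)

Factor: p**3 - 3*p**2 - p + 3 = (p - 1)*(p - 3)*(p + 1)
Cancel the common factors (p**2 - 2*p + 6), (p - 1).

1/(p**2 - 2*p - 3)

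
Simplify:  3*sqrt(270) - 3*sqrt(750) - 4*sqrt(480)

-22*sqrt(30)

3*sqrt(270) = 9*sqrt(30); 3*sqrt(750) = 15*sqrt(30); 4*sqrt(480) = 16*sqrt(30)
Combine: (9 - 15 - 16)·sqrt(30) = -22*sqrt(30)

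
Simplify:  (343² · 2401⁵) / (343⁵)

343² = 7^6; 2401⁵ = 7^20; 343⁵ = 7^15
Combine exponents: 7^11

7^11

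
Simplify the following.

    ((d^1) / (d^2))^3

d^(-3)

Inside the bracket: (d^-1)
Raise to the power 3: (d^-3)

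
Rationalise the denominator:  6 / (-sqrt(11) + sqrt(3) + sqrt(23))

(-30*sqrt(11) - 18*sqrt(23) + 62*sqrt(3) + 4*sqrt(759))/17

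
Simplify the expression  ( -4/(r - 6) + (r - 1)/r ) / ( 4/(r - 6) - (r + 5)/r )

(-r² + 11*r - 6)/(r² - 5*r - 30)

Numerator: -4/(r - 6) + (r - 1)/r = (r² - 11*r + 6)/(r² - 6*r)
Denominator: 4/(r - 6) - (r + 5)/r = (-r² + 5*r + 30)/(r² - 6*r)
Divide: ((r² - 11*r + 6)/(r² - 6*r)) · ((r² - 6*r)/(-r² + 5*r + 30)) = (-r² + 11*r - 6)/(r² - 5*r - 30)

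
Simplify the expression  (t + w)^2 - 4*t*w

(t - w)^2

After expansion: t^2 - 2*t*w + w^2 — a perfect-square trinomial.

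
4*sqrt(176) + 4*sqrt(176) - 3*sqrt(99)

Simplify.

4*sqrt(176) = 16*sqrt(11); 4*sqrt(176) = 16*sqrt(11); 3*sqrt(99) = 9*sqrt(11)
Combine: (16 + 16 - 9)·sqrt(11) = 23*sqrt(11)

23*sqrt(11)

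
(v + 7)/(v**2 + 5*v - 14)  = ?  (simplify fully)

1/(v - 2)

Factor: v**2 + 5*v - 14 = (v - 2)*(v + 7)
Cancel the common factor (v + 7).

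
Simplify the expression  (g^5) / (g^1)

g^4

Quotient: g^4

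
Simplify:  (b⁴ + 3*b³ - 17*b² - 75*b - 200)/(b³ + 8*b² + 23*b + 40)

b - 5

Factor: b⁴ + 3*b³ - 17*b² - 75*b - 200 = (b + 5)·(b - 5)·(b² + 3*b + 8);  b³ + 8*b² + 23*b + 40 = (b + 5)·(b² + 3*b + 8)
Cancel the common factors (b² + 3*b + 8), (b + 5).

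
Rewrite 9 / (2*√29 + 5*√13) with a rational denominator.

(-18*√29 + 45*√13)/209

Multiply numerator and denominator by -5*√13 + 2*√29.
Denominator becomes -209; numerator becomes -45*√13 + 18*√29.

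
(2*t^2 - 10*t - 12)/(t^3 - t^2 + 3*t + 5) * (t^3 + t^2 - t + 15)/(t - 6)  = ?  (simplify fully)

2*t + 6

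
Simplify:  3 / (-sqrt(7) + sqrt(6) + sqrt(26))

Group as (sqrt(6) + sqrt(26)) - sqrt(7); multiply by (sqrt(6) + sqrt(26)) + sqrt(7), then rationalise the remaining surd.

-81*sqrt(6) - 12*sqrt(273) + 75*sqrt(7) + 39*sqrt(26)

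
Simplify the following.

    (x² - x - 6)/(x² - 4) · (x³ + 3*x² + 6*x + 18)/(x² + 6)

Factor: x² - x - 6 = (x + 2)·(x - 3);  x² - 4 = (x - 2)·(x + 2);  x³ + 3*x² + 6*x + 18 = (x + 3)·(x² + 6)
Cancel the common factors (x² + 6), (x + 2).

(x² - 9)/(x - 2)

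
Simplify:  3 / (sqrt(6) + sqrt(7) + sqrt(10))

Group as (sqrt(6) + sqrt(7)) + sqrt(10); multiply by (sqrt(6) + sqrt(7)) - sqrt(10), then rationalise the remaining surd.

(-4*sqrt(105) + 3*sqrt(10) + 9*sqrt(7) + 11*sqrt(6))/53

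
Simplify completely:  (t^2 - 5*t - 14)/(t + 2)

Factor: t^2 - 5*t - 14 = (t + 2)*(t - 7)
Cancel the common factor (t + 2).

t - 7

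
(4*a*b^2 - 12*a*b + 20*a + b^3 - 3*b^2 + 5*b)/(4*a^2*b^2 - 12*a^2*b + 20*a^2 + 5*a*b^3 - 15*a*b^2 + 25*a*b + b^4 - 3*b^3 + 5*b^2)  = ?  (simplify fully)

Factor: 4*a*b^2 - 12*a*b + 20*a + b^3 - 3*b^2 + 5*b = (4*a + b)*(b^2 - 3*b + 5);  4*a^2*b^2 - 12*a^2*b + 20*a^2 + 5*a*b^3 - 15*a*b^2 + 25*a*b + b^4 - 3*b^3 + 5*b^2 = (4*a + b)*(a + b)*(b^2 - 3*b + 5)
Cancel the common factors (b^2 - 3*b + 5), (4*a + b).

1/(a + b)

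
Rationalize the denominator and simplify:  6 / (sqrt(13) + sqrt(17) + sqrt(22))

Group as (sqrt(13) + sqrt(17)) + sqrt(22); multiply by (sqrt(13) + sqrt(17)) - sqrt(22), then rationalise the remaining surd.

(-3*sqrt(4862) + 12*sqrt(22) + 27*sqrt(17) + 39*sqrt(13))/205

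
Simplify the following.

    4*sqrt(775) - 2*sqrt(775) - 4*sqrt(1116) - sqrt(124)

4*sqrt(775) = 20*sqrt(31); 2*sqrt(775) = 10*sqrt(31); 4*sqrt(1116) = 24*sqrt(31); sqrt(124) = 2*sqrt(31)
Combine: (20 - 10 - 24 - 2)·sqrt(31) = -16*sqrt(31)

-16*sqrt(31)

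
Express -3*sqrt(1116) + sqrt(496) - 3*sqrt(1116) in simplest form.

-32*sqrt(31)

3*sqrt(1116) = 18*sqrt(31); sqrt(496) = 4*sqrt(31); 3*sqrt(1116) = 18*sqrt(31)
Combine: (-18 + 4 - 18)·sqrt(31) = -32*sqrt(31)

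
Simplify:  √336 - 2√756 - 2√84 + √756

√336 = 4*√21; 2√756 = 12*√21; 2√84 = 4*√21; √756 = 6*√21
Combine: (4 - 12 - 4 + 6)·√21 = -6*√21

-6*√21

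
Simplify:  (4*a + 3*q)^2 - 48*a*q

Expand the square and combine the 48*a*q term.

(4*a - 3*q)^2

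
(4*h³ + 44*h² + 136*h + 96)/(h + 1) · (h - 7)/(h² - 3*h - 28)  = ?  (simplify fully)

Factor: 4*h³ + 44*h² + 136*h + 96 = 4·(h + 6)·(h + 1)·(h + 4);  h² - 3*h - 28 = (h + 4)·(h - 7)
Cancel the common factors (h + 1), (h + 4), (h - 7).

4*h + 24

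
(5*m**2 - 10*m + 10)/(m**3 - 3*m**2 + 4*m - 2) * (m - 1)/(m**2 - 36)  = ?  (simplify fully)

Factor: 5*m**2 - 10*m + 10 = 5*(m**2 - 2*m + 2);  m**3 - 3*m**2 + 4*m - 2 = (m - 1)*(m**2 - 2*m + 2);  m**2 - 36 = (m - 6)*(m + 6)
Cancel the common factors (m**2 - 2*m + 2), (m - 1).

5/(m**2 - 36)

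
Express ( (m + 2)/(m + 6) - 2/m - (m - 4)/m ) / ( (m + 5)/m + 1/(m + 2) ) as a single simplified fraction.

Numerator: (m + 2)/(m + 6) - 2/m - (m - 4)/m = (-2*m + 12)/(m**2 + 6*m)
Denominator: (m + 5)/m + 1/(m + 2) = (m**2 + 8*m + 10)/(m**2 + 2*m)
Divide: ((-2*m + 12)/(m**2 + 6*m)) · ((m**2 + 2*m)/(m**2 + 8*m + 10)) = (-2*m**2 + 8*m + 24)/(m**3 + 14*m**2 + 58*m + 60)

(-2*m**2 + 8*m + 24)/(m**3 + 14*m**2 + 58*m + 60)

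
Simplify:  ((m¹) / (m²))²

Inside the bracket: (m^-1)
Raise to the power 2: (m^-2)

m^(-2)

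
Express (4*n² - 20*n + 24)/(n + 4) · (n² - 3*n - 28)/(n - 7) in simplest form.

4*n² - 20*n + 24

Factor: 4*n² - 20*n + 24 = 4·(n - 2)·(n - 3);  n² - 3*n - 28 = (n - 7)·(n + 4)
Cancel the common factors (n - 7), (n + 4).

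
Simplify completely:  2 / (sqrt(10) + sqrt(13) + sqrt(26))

(-104*sqrt(5) - 6*sqrt(26) + 46*sqrt(13) + 58*sqrt(10))/511

Group as (sqrt(10) + sqrt(26)) + sqrt(13); multiply by (sqrt(10) + sqrt(26)) - sqrt(13), then rationalise the remaining surd.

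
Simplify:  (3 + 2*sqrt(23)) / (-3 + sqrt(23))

Multiply numerator and denominator by -sqrt(23) - 3.
Denominator becomes -14; numerator becomes -55 - 9*sqrt(23).

(9*sqrt(23) + 55)/14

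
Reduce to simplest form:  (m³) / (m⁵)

m^(-2)

Quotient: (m^-2)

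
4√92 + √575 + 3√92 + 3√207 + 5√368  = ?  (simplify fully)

4√92 = 8*√23; √575 = 5*√23; 3√92 = 6*√23; 3√207 = 9*√23; 5√368 = 20*√23
Combine: (8 + 5 + 6 + 9 + 20)·√23 = 48*√23

48*√23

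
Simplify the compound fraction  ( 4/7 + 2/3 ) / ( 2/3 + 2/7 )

Numerator: 4/7 + 2/3 = 26/21
Denominator: 2/3 + 2/7 = 20/21
Divide: (26/21) · (21/20) = 13/10

13/10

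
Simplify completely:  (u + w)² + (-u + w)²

Only the even-power cross terms survive.

2*u² + 2*w²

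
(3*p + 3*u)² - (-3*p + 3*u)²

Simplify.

36*p*u

Only the odd-power cross terms survive.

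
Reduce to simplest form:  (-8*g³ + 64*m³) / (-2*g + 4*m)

(4*m)^3 - (2*g)^3 = (-2*g + 4*m)(4*g² + 8*g*m + 16*m²).

4*g² + 8*g*m + 16*m²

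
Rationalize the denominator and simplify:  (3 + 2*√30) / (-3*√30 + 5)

Multiply numerator and denominator by 5 + 3*√30.
Denominator becomes -245; numerator becomes 19*√30 + 195.

(-195 - 19*√30)/245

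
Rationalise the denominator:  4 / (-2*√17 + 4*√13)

(2*√17 + 4*√13)/35

Multiply numerator and denominator by 2*√17 + 4*√13.
Denominator becomes 140; numerator becomes 8*√17 + 16*√13.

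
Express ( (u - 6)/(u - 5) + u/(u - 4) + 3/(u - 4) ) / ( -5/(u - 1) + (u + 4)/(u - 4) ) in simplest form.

(2*u^3 - 14*u^2 + 21*u - 9)/(u^3 - 7*u^2 + 26*u - 80)

Numerator: (u - 6)/(u - 5) + u/(u - 4) + 3/(u - 4) = (2*u^2 - 12*u + 9)/(u^2 - 9*u + 20)
Denominator: -5/(u - 1) + (u + 4)/(u - 4) = (u^2 - 2*u + 16)/(u^2 - 5*u + 4)
Divide: ((2*u^2 - 12*u + 9)/(u^2 - 9*u + 20)) · ((u^2 - 5*u + 4)/(u^2 - 2*u + 16)) = (2*u^3 - 14*u^2 + 21*u - 9)/(u^3 - 7*u^2 + 26*u - 80)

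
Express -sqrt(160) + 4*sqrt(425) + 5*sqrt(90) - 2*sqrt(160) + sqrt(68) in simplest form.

sqrt(160) = 4*sqrt(10); 4*sqrt(425) = 20*sqrt(17); 5*sqrt(90) = 15*sqrt(10); 2*sqrt(160) = 8*sqrt(10); sqrt(68) = 2*sqrt(17)

3*sqrt(10) + 22*sqrt(17)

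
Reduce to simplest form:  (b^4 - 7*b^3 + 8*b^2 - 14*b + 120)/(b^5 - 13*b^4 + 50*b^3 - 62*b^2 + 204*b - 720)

1/(b - 6)

Factor: b^4 - 7*b^3 + 8*b^2 - 14*b + 120 = (b - 5)*(b - 4)*(b^2 + 2*b + 6);  b^5 - 13*b^4 + 50*b^3 - 62*b^2 + 204*b - 720 = (b^2 + 2*b + 6)*(b - 4)*(b - 5)*(b - 6)
Cancel the common factors (b^2 + 2*b + 6), (b - 5), (b - 4).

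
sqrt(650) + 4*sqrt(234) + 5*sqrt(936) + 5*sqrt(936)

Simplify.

77*sqrt(26)

sqrt(650) = 5*sqrt(26); 4*sqrt(234) = 12*sqrt(26); 5*sqrt(936) = 30*sqrt(26); 5*sqrt(936) = 30*sqrt(26)
Combine: (5 + 12 + 30 + 30)·sqrt(26) = 77*sqrt(26)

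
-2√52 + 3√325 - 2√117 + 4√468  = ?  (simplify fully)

29*√13

2√52 = 4*√13; 3√325 = 15*√13; 2√117 = 6*√13; 4√468 = 24*√13
Combine: (-4 + 15 - 6 + 24)·√13 = 29*√13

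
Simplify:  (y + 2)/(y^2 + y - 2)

1/(y - 1)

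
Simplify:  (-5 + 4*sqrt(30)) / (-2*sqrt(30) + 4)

Multiply numerator and denominator by 4 + 2*sqrt(30).
Denominator becomes -104; numerator becomes 6*sqrt(30) + 220.

(-110 - 3*sqrt(30))/52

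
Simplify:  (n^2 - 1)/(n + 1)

n - 1

Factor: n^2 - 1 = (n + 1)*(n - 1)
Cancel the common factor (n + 1).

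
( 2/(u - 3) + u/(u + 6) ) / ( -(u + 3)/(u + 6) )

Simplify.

(-u^2 + u - 12)/(u^2 - 9)

Numerator: 2/(u - 3) + u/(u + 6) = (u^2 - u + 12)/(u^2 + 3*u - 18)
Denominator: -(u + 3)/(u + 6) = (-u - 3)/(u + 6)
Divide: ((u^2 - u + 12)/(u^2 + 3*u - 18)) · ((u + 6)/(-u - 3)) = (-u^2 + u - 12)/(u^2 - 9)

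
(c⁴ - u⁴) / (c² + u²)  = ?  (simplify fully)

c² - u²

Factor c^4 - u^4 and cancel (c² + u²).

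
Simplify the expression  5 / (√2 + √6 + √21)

Group as (√2 + √6) + √21; multiply by (√2 + √6) - √21, then rationalise the remaining surd.

(-85*√6 - 125*√2 + 60*√7 + 65*√21)/121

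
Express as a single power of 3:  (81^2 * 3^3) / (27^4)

81^2 = 3^8; 3^3 = 3^3; 27^4 = 3^12
Combine exponents: 3^(-1)

3^(-1)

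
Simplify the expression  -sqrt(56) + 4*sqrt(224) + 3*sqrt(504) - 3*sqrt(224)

20*sqrt(14)

sqrt(56) = 2*sqrt(14); 4*sqrt(224) = 16*sqrt(14); 3*sqrt(504) = 18*sqrt(14); 3*sqrt(224) = 12*sqrt(14)
Combine: (-2 + 16 + 18 - 12)·sqrt(14) = 20*sqrt(14)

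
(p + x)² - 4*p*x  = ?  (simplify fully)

(p - x)²

Expanding gives p² - 2*p*x + x², a perfect square.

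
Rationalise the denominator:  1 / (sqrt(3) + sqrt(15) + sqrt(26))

Group as (sqrt(3) + sqrt(15)) + sqrt(26); multiply by (sqrt(3) + sqrt(15)) - sqrt(26), then rationalise the remaining surd.

(-3*sqrt(130) - 4*sqrt(26) + 7*sqrt(15) + 19*sqrt(3))/58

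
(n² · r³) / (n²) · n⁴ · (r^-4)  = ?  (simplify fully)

n⁴/r

Quotient: r³
Multiply by n⁴ · (r^-4): add exponents.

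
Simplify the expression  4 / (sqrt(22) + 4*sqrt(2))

Multiply numerator and denominator by -4*sqrt(2) + sqrt(22).
Denominator becomes -10; numerator becomes -16*sqrt(2) + 4*sqrt(22).

(-2*sqrt(22) + 8*sqrt(2))/5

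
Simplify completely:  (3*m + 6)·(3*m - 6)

9*m² - 36

Difference of squares with P = 3*m, Q = 6.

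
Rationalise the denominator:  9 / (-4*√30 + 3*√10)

Multiply numerator and denominator by 3*√10 + 4*√30.
Denominator becomes -390; numerator becomes 27*√10 + 36*√30.

(-12*√30 - 9*√10)/130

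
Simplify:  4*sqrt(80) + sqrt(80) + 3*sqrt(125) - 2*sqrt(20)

31*sqrt(5)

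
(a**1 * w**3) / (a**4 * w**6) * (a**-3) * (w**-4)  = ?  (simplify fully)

1/(a**6*w**7)

Quotient: (a**-3) * (w**-3)
Multiply by (a**-3) * (w**-4): add exponents.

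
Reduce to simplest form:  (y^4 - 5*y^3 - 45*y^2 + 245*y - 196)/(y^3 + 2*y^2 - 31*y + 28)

y - 7

Factor: y^4 - 5*y^3 - 45*y^2 + 245*y - 196 = (y - 4)*(y - 1)*(y + 7)*(y - 7);  y^3 + 2*y^2 - 31*y + 28 = (y - 1)*(y + 7)*(y - 4)
Cancel the common factors (y - 1), (y + 7), (y - 4).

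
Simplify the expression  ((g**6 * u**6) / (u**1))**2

g**12*u**10

Inside the bracket: g**6 * u**5
Raise to the power 2: g**12 * u**10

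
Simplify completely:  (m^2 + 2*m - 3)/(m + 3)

m - 1

Factor: m^2 + 2*m - 3 = (m - 1)*(m + 3)
Cancel the common factor (m + 3).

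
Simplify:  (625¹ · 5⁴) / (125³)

5^(-1)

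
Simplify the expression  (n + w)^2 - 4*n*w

After expansion: n^2 - 2*n*w + w^2 — a perfect-square trinomial.

(n - w)^2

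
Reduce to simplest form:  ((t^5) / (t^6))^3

Inside the bracket: (t^-1)
Raise to the power 3: (t^-3)

t^(-3)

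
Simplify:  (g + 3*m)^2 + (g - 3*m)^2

2*g^2 + 18*m^2

Binomially expand both and collect terms in g, (3*m).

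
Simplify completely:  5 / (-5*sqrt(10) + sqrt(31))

Multiply numerator and denominator by sqrt(31) + 5*sqrt(10).
Denominator becomes -219; numerator becomes 5*sqrt(31) + 25*sqrt(10).

(-25*sqrt(10) - 5*sqrt(31))/219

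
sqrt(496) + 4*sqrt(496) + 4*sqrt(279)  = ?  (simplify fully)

sqrt(496) = 4*sqrt(31); 4*sqrt(496) = 16*sqrt(31); 4*sqrt(279) = 12*sqrt(31)
Combine: (4 + 16 + 12)·sqrt(31) = 32*sqrt(31)

32*sqrt(31)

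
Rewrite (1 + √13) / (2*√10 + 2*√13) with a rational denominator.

Multiply numerator and denominator by -2*√10 + 2*√13.
Denominator becomes 12; numerator becomes -2*√130 - 2*√10 + 2*√13 + 26.

(-√130 - √10 + √13 + 13)/6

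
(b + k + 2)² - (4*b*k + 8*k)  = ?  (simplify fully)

(b - k + 2)²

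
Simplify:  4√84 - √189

4√84 = 8*√21; √189 = 3*√21
Combine: (8 - 3)·√21 = 5*√21

5*√21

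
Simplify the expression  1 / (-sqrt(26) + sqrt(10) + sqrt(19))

Group as (sqrt(10) + sqrt(19)) - sqrt(26); multiply by (sqrt(10) + sqrt(19)) + sqrt(26), then rationalise the remaining surd.

(-3*sqrt(26) + 17*sqrt(19) + 35*sqrt(10) + 4*sqrt(1235))/751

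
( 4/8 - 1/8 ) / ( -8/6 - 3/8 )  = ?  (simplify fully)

-9/41

Numerator: 4/8 - 1/8 = 3/8
Denominator: -8/6 - 3/8 = -41/24
Divide: (3/8) · (-24/41) = -9/41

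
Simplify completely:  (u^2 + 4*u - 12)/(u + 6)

u - 2

Factor: u^2 + 4*u - 12 = (u + 6)*(u - 2)
Cancel the common factor (u + 6).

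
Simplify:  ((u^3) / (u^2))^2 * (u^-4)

Inside the bracket: u^1
Raise to the power 2: u^2
Multiply by (u^-4): add exponents.

u^(-2)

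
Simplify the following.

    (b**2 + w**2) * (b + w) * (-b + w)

-b**4 + w**4

Telescope via difference of squares: (w+b)(w-b) = -b**2 + w**2, then repeat with the next factor.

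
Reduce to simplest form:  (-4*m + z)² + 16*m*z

Expanding gives 16*m² + 8*m*z + z², a perfect square.

(4*m + z)²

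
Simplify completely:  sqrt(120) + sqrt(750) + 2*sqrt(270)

13*sqrt(30)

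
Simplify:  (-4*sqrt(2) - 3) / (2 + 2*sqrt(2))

(-5 + sqrt(2))/2

Multiply numerator and denominator by -2*sqrt(2) + 2.
Denominator becomes -4; numerator becomes -2*sqrt(2) + 10.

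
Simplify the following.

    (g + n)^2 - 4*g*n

Expanding gives g^2 - 2*g*n + n^2, a perfect square.

(g - n)^2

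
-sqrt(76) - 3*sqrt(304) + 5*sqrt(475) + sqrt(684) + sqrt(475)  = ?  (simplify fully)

22*sqrt(19)

sqrt(76) = 2*sqrt(19); 3*sqrt(304) = 12*sqrt(19); 5*sqrt(475) = 25*sqrt(19); sqrt(684) = 6*sqrt(19); sqrt(475) = 5*sqrt(19)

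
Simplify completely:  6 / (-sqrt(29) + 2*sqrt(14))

Multiply numerator and denominator by sqrt(29) + 2*sqrt(14).
Denominator becomes 27; numerator becomes 6*sqrt(29) + 12*sqrt(14).

(2*sqrt(29) + 4*sqrt(14))/9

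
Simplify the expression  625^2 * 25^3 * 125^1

625^2 = 5^8; 25^3 = 5^6; 125^1 = 5^3
Combine exponents: 5^17

5^17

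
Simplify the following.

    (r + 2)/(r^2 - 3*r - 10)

1/(r - 5)

Factor: r^2 - 3*r - 10 = (r - 5)*(r + 2)
Cancel the common factor (r + 2).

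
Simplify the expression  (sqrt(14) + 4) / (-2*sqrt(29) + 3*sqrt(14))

(sqrt(406) + 21 + 4*sqrt(29) + 6*sqrt(14))/5

Multiply numerator and denominator by 2*sqrt(29) + 3*sqrt(14).
Denominator becomes 10; numerator becomes 2*sqrt(406) + 42 + 8*sqrt(29) + 12*sqrt(14).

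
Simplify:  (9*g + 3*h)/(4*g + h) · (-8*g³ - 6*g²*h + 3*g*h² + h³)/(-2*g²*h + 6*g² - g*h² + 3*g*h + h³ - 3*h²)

(9*g + 3*h)/(h - 3)

Factor: 9*g + 3*h = 3·(3*g + h);  -8*g³ - 6*g²*h + 3*g*h² + h³ = (-2*g + h)·(4*g + h)·(g + h);  -2*g²*h + 6*g² - g*h² + 3*g*h + h³ - 3*h² = (-2*g + h)·(h - 3)·(g + h)
Cancel the common factors (-2*g + h), (4*g + h), (g + h).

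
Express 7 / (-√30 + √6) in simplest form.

(-7*√30 - 7*√6)/24

Multiply numerator and denominator by √6 + √30.
Denominator becomes -24; numerator becomes 7*√6 + 7*√30.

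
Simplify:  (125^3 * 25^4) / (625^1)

125^3 = 5^9; 25^4 = 5^8; 625^1 = 5^4
Combine exponents: 5^13

5^13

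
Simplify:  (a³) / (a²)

Quotient: a¹

a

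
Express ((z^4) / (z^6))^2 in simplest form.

Inside the bracket: (z^-2)
Raise to the power 2: (z^-4)

z^(-4)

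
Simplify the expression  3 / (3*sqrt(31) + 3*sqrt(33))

Multiply numerator and denominator by -3*sqrt(31) + 3*sqrt(33).
Denominator becomes 18; numerator becomes -9*sqrt(31) + 9*sqrt(33).

(-sqrt(31) + sqrt(33))/2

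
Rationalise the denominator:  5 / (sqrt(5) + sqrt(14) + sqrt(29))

Group as (sqrt(5) + sqrt(29)) + sqrt(14); multiply by (sqrt(5) + sqrt(29)) - sqrt(14), then rationalise the remaining surd.

(-sqrt(2030) - 5*sqrt(29) + 10*sqrt(14) + 19*sqrt(5))/18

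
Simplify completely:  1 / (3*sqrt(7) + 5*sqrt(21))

(-3*sqrt(7) + 5*sqrt(21))/462

Multiply numerator and denominator by -5*sqrt(21) + 3*sqrt(7).
Denominator becomes -462; numerator becomes -5*sqrt(21) + 3*sqrt(7).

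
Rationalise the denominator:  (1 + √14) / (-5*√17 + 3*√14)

(-5*√238 - 42 - 5*√17 - 3*√14)/299

Multiply numerator and denominator by 3*√14 + 5*√17.
Denominator becomes -299; numerator becomes 3*√14 + 5*√17 + 42 + 5*√238.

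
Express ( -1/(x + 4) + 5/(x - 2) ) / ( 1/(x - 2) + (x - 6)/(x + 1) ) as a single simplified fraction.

Numerator: -1/(x + 4) + 5/(x - 2) = (4*x + 22)/(x^2 + 2*x - 8)
Denominator: 1/(x - 2) + (x - 6)/(x + 1) = (x^2 - 7*x + 13)/(x^2 - x - 2)
Divide: ((4*x + 22)/(x^2 + 2*x - 8)) · ((x^2 - x - 2)/(x^2 - 7*x + 13)) = (4*x^2 + 26*x + 22)/(x^3 - 3*x^2 - 15*x + 52)

(4*x^2 + 26*x + 22)/(x^3 - 3*x^2 - 15*x + 52)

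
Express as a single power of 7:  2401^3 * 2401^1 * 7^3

2401^3 = 7^12; 2401^1 = 7^4; 7^3 = 7^3
Combine exponents: 7^19

7^19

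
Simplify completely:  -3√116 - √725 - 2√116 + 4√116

-7*√29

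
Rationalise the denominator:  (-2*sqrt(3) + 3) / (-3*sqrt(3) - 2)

(-13*sqrt(3) + 24)/23

Multiply numerator and denominator by -2 + 3*sqrt(3).
Denominator becomes -23; numerator becomes -24 + 13*sqrt(3).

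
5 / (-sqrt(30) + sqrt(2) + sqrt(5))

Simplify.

Group as (sqrt(2) + sqrt(5)) - sqrt(30); multiply by (sqrt(2) + sqrt(5)) + sqrt(30), then rationalise the remaining surd.

(-115*sqrt(30) - 135*sqrt(5) - 165*sqrt(2) - 100*sqrt(3))/489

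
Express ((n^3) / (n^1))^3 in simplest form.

Inside the bracket: n^2
Raise to the power 3: n^6

n^6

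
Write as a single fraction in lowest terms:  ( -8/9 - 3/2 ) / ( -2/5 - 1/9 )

Numerator: -8/9 - 3/2 = -43/18
Denominator: -2/5 - 1/9 = -23/45
Divide: (-43/18) · (-45/23) = 215/46

215/46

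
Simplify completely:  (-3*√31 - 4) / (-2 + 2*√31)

Multiply numerator and denominator by -2*√31 - 2.
Denominator becomes -120; numerator becomes 14*√31 + 194.

(-97 - 7*√31)/60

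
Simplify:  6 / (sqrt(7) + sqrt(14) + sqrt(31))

Group as (sqrt(7) + sqrt(14)) + sqrt(31); multiply by (sqrt(7) + sqrt(14)) - sqrt(31), then rationalise the remaining surd.

(-21*sqrt(62) - 15*sqrt(31) + 36*sqrt(14) + 57*sqrt(7))/73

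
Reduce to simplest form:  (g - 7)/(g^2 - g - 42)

1/(g + 6)

Factor: g^2 - g - 42 = (g + 6)*(g - 7)
Cancel the common factor (g - 7).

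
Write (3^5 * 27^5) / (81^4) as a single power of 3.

3^5 = 3^5; 27^5 = 3^15; 81^4 = 3^16
Combine exponents: 3^4

3^4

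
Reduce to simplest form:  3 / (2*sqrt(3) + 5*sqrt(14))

Multiply numerator and denominator by -5*sqrt(14) + 2*sqrt(3).
Denominator becomes -338; numerator becomes -15*sqrt(14) + 6*sqrt(3).

(-6*sqrt(3) + 15*sqrt(14))/338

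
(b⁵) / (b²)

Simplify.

Quotient: b³

b³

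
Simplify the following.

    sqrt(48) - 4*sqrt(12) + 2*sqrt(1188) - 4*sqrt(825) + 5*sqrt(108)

-8*sqrt(33) + 26*sqrt(3)

sqrt(48) = 4*sqrt(3); 4*sqrt(12) = 8*sqrt(3); 2*sqrt(1188) = 12*sqrt(33); 4*sqrt(825) = 20*sqrt(33); 5*sqrt(108) = 30*sqrt(3)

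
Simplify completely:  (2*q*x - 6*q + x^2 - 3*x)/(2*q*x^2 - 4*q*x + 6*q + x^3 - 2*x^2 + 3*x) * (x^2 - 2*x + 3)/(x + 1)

(x - 3)/(x + 1)

Factor: 2*q*x - 6*q + x^2 - 3*x = (2*q + x)*(x - 3);  2*q*x^2 - 4*q*x + 6*q + x^3 - 2*x^2 + 3*x = (2*q + x)*(x^2 - 2*x + 3)
Cancel the common factors (x^2 - 2*x + 3), (2*q + x).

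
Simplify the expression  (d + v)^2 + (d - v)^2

Binomially expand both and collect terms in d, v.

2*d^2 + 2*v^2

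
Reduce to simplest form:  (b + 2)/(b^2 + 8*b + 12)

Factor: b^2 + 8*b + 12 = (b + 6)*(b + 2)
Cancel the common factor (b + 2).

1/(b + 6)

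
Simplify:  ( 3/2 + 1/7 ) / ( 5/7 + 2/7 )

Numerator: 3/2 + 1/7 = 23/14
Denominator: 5/7 + 2/7 = 1
Divide: (23/14) · (1) = 23/14

23/14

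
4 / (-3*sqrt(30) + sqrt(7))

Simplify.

Multiply numerator and denominator by sqrt(7) + 3*sqrt(30).
Denominator becomes -263; numerator becomes 4*sqrt(7) + 12*sqrt(30).

(-12*sqrt(30) - 4*sqrt(7))/263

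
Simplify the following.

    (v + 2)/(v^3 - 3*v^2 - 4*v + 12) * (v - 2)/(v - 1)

1/(v^2 - 4*v + 3)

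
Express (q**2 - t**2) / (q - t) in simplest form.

q + t

q**2 - t**2 factors as (q - t)*(q + t).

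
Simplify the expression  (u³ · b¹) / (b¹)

u³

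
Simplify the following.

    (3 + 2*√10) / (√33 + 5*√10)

Multiply numerator and denominator by -√33 + 5*√10.
Denominator becomes 217; numerator becomes -2*√330 - 3*√33 + 15*√10 + 100.

(-2*√330 - 3*√33 + 15*√10 + 100)/217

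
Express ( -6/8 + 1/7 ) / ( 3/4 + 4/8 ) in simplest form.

-17/35

Numerator: -6/8 + 1/7 = -17/28
Denominator: 3/4 + 4/8 = 5/4
Divide: (-17/28) · (4/5) = -17/35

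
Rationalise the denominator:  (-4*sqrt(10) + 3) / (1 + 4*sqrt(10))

(-163 + 16*sqrt(10))/159

Multiply numerator and denominator by -4*sqrt(10) + 1.
Denominator becomes -159; numerator becomes -16*sqrt(10) + 163.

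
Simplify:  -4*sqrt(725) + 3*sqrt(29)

-17*sqrt(29)

4*sqrt(725) = 20*sqrt(29); 3*sqrt(29) = 3*sqrt(29)
Combine: (-20 + 3)·sqrt(29) = -17*sqrt(29)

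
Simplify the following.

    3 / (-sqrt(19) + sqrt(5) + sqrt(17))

(-9*sqrt(19) + 21*sqrt(17) + 93*sqrt(5) + 6*sqrt(1615))/331

Group as (sqrt(5) + sqrt(17)) - sqrt(19); multiply by (sqrt(5) + sqrt(17)) + sqrt(19), then rationalise the remaining surd.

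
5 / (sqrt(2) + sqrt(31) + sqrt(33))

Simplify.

Group as (sqrt(31) + sqrt(33)) + sqrt(2); multiply by (sqrt(31) + sqrt(33)) - sqrt(2), then rationalise the remaining surd.

(-5*sqrt(2046) + 10*sqrt(31) + 155*sqrt(2))/124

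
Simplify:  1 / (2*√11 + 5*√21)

(-2*√11 + 5*√21)/481

Multiply numerator and denominator by -5*√21 + 2*√11.
Denominator becomes -481; numerator becomes -5*√21 + 2*√11.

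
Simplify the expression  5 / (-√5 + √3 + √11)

Group as (√3 + √11) - √5; multiply by (√3 + √11) + √5, then rationalise the remaining surd.

(-45*√5 - 15*√11 + 65*√3 + 10*√165)/51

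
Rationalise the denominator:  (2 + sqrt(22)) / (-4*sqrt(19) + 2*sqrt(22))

(-sqrt(418) - 11 - 2*sqrt(19) - sqrt(22))/54

Multiply numerator and denominator by 2*sqrt(22) + 4*sqrt(19).
Denominator becomes -216; numerator becomes 4*sqrt(22) + 8*sqrt(19) + 44 + 4*sqrt(418).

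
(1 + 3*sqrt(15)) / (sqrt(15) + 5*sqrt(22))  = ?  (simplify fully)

Multiply numerator and denominator by -5*sqrt(22) + sqrt(15).
Denominator becomes -535; numerator becomes -15*sqrt(330) - 5*sqrt(22) + sqrt(15) + 45.

(-45 - sqrt(15) + 5*sqrt(22) + 15*sqrt(330))/535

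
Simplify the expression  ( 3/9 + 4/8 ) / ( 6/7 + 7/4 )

Numerator: 3/9 + 4/8 = 5/6
Denominator: 6/7 + 7/4 = 73/28
Divide: (5/6) · (28/73) = 70/219

70/219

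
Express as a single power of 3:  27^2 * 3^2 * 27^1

3^11

27^2 = 3^6; 3^2 = 3^2; 27^1 = 3^3
Combine exponents: 3^11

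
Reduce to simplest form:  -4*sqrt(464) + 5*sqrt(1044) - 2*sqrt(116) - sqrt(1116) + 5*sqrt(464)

4*sqrt(464) = 16*sqrt(29); 5*sqrt(1044) = 30*sqrt(29); 2*sqrt(116) = 4*sqrt(29); sqrt(1116) = 6*sqrt(31); 5*sqrt(464) = 20*sqrt(29)

-6*sqrt(31) + 30*sqrt(29)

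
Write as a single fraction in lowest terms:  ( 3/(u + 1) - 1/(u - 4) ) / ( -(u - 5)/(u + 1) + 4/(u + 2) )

(-2*u² + 9*u + 26)/(u³ - 11*u² + 14*u + 56)

Numerator: 3/(u + 1) - 1/(u - 4) = (2*u - 13)/(u² - 3*u - 4)
Denominator: -(u - 5)/(u + 1) + 4/(u + 2) = (-u² + 7*u + 14)/(u² + 3*u + 2)
Divide: ((2*u - 13)/(u² - 3*u - 4)) · ((u² + 3*u + 2)/(-u² + 7*u + 14)) = (-2*u² + 9*u + 26)/(u³ - 11*u² + 14*u + 56)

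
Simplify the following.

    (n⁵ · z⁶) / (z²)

n⁵*z⁴

Quotient: n⁵ · z⁴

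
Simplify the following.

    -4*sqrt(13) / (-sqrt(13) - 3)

Multiply numerator and denominator by -3 + sqrt(13).
Denominator becomes -4; numerator becomes -52 + 12*sqrt(13).

-3*sqrt(13) + 13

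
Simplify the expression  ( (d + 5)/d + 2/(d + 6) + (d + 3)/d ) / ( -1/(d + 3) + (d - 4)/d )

Numerator: (d + 5)/d + 2/(d + 6) + (d + 3)/d = (2*d² + 22*d + 48)/(d² + 6*d)
Denominator: -1/(d + 3) + (d - 4)/d = (d² - 2*d - 12)/(d² + 3*d)
Divide: ((2*d² + 22*d + 48)/(d² + 6*d)) · ((d² + 3*d)/(d² - 2*d - 12)) = (2*d³ + 28*d² + 114*d + 144)/(d³ + 4*d² - 24*d - 72)

(2*d³ + 28*d² + 114*d + 144)/(d³ + 4*d² - 24*d - 72)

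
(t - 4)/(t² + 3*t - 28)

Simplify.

1/(t + 7)

Factor: t² + 3*t - 28 = (t - 4)·(t + 7)
Cancel the common factor (t - 4).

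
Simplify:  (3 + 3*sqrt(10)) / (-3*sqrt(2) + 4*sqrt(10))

(9*sqrt(2) + 12*sqrt(10) + 18*sqrt(5) + 120)/142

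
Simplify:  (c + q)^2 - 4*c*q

(c - q)^2

Expand the square and combine the 4*c*q term.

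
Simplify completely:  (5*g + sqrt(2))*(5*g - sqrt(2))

Difference of squares with P = 5*g, Q = sqrt(2).

25*g^2 - 2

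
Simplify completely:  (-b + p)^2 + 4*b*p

(b + p)^2

Expand the square and combine the 4*b*p term.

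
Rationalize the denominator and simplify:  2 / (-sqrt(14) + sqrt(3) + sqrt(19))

(-4*sqrt(14) - sqrt(19) + 15*sqrt(3) + sqrt(798))/41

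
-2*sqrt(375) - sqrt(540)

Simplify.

2*sqrt(375) = 10*sqrt(15); sqrt(540) = 6*sqrt(15)
Combine: (-10 - 6)·sqrt(15) = -16*sqrt(15)

-16*sqrt(15)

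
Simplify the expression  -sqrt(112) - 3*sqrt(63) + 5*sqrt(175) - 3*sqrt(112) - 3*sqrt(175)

-15*sqrt(7)

sqrt(112) = 4*sqrt(7); 3*sqrt(63) = 9*sqrt(7); 5*sqrt(175) = 25*sqrt(7); 3*sqrt(112) = 12*sqrt(7); 3*sqrt(175) = 15*sqrt(7)
Combine: (-4 - 9 + 25 - 12 - 15)·sqrt(7) = -15*sqrt(7)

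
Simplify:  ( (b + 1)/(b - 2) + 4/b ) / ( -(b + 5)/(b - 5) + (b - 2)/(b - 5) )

Numerator: (b + 1)/(b - 2) + 4/b = (b^2 + 5*b - 8)/(b^2 - 2*b)
Denominator: -(b + 5)/(b - 5) + (b - 2)/(b - 5) = -7/(b - 5)
Divide: ((b^2 + 5*b - 8)/(b^2 - 2*b)) · (-b/7 + 5/7) = (-b^3 + 33*b - 40)/(7*b^2 - 14*b)

(-b^3 + 33*b - 40)/(7*b^2 - 14*b)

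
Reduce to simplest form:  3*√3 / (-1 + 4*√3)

Multiply numerator and denominator by -4*√3 - 1.
Denominator becomes -47; numerator becomes -36 - 3*√3.

(3*√3 + 36)/47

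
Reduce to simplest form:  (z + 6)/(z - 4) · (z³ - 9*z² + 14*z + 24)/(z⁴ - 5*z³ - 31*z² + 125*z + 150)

Factor: z³ - 9*z² + 14*z + 24 = (z + 1)·(z - 6)·(z - 4);  z⁴ - 5*z³ - 31*z² + 125*z + 150 = (z - 6)·(z - 5)·(z + 1)·(z + 5)
Cancel the common factors (z - 6), (z - 4), (z + 1).

(z + 6)/(z² - 25)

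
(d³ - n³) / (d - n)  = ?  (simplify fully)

d² + d*n + n²

Factor as (a-b)(a^2+ab+b^2) with a=d, b=n.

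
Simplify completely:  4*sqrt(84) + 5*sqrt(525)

4*sqrt(84) = 8*sqrt(21); 5*sqrt(525) = 25*sqrt(21)
Combine: (8 + 25)·sqrt(21) = 33*sqrt(21)

33*sqrt(21)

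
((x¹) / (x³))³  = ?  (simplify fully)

x^(-6)

Inside the bracket: (x^-2)
Raise to the power 3: (x^-6)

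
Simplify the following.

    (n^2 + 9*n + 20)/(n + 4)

Factor: n^2 + 9*n + 20 = (n + 4)*(n + 5)
Cancel the common factor (n + 4).

n + 5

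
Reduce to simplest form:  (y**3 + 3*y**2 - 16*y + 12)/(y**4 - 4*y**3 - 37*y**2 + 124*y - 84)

Factor: y**3 + 3*y**2 - 16*y + 12 = (y - 2)*(y - 1)*(y + 6);  y**4 - 4*y**3 - 37*y**2 + 124*y - 84 = (y + 6)*(y - 1)*(y - 7)*(y - 2)
Cancel the common factors (y - 1), (y - 2), (y + 6).

1/(y - 7)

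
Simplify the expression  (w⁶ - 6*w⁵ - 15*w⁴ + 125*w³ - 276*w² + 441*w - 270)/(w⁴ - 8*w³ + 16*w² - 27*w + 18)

Factor: w⁶ - 6*w⁵ - 15*w⁴ + 125*w³ - 276*w² + 441*w - 270 = (w - 6)·(w - 3)·(w + 5)·(w - 1)·(w² - w + 3);  w⁴ - 8*w³ + 16*w² - 27*w + 18 = (w² - w + 3)·(w - 6)·(w - 1)
Cancel the common factors (w² - w + 3), (w - 6), (w - 1).

w² + 2*w - 15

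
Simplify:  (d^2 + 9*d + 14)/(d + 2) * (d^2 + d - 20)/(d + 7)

Factor: d^2 + 9*d + 14 = (d + 2)*(d + 7);  d^2 + d - 20 = (d + 5)*(d - 4)
Cancel the common factors (d + 7), (d + 2).

d^2 + d - 20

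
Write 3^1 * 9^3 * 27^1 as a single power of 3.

3^10

3^1 = 3^1; 9^3 = 3^6; 27^1 = 3^3
Combine exponents: 3^10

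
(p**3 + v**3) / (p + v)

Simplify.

v**3 + p**3 = (p + v)(p**2 - p*v + v**2).

p**2 - p*v + v**2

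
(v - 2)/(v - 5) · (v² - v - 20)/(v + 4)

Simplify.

Factor: v² - v - 20 = (v + 4)·(v - 5)
Cancel the common factors (v - 5), (v + 4).

v - 2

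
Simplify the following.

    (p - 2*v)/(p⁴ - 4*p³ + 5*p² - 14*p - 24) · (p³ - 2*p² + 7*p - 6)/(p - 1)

Factor: p⁴ - 4*p³ + 5*p² - 14*p - 24 = (p - 4)·(p + 1)·(p² - p + 6);  p³ - 2*p² + 7*p - 6 = (p² - p + 6)·(p - 1)
Cancel the common factors (p² - p + 6), (p - 1).

(p - 2*v)/(p² - 3*p - 4)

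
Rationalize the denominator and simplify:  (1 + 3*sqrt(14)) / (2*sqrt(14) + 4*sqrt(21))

(-42 - sqrt(14) + 2*sqrt(21) + 42*sqrt(6))/140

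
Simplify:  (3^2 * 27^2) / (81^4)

3^2 = 3^2; 27^2 = 3^6; 81^4 = 3^16
Combine exponents: 3^(-8)

3^(-8)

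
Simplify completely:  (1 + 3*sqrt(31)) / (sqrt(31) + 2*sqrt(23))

Multiply numerator and denominator by -2*sqrt(23) + sqrt(31).
Denominator becomes -61; numerator becomes -6*sqrt(713) - 2*sqrt(23) + sqrt(31) + 93.

(-93 - sqrt(31) + 2*sqrt(23) + 6*sqrt(713))/61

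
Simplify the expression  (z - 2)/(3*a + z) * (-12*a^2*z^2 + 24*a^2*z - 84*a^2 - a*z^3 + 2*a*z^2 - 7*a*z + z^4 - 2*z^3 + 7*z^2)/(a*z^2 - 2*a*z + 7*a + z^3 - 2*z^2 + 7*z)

Factor: -12*a^2*z^2 + 24*a^2*z - 84*a^2 - a*z^3 + 2*a*z^2 - 7*a*z + z^4 - 2*z^3 + 7*z^2 = (-4*a + z)*(3*a + z)*(z^2 - 2*z + 7);  a*z^2 - 2*a*z + 7*a + z^3 - 2*z^2 + 7*z = (a + z)*(z^2 - 2*z + 7)
Cancel the common factors (z^2 - 2*z + 7), (3*a + z).

(-4*a*z + 8*a + z^2 - 2*z)/(a + z)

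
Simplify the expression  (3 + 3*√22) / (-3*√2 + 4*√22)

Multiply numerator and denominator by 3*√2 + 4*√22.
Denominator becomes 334; numerator becomes 9*√2 + 12*√22 + 18*√11 + 264.

(9*√2 + 12*√22 + 18*√11 + 264)/334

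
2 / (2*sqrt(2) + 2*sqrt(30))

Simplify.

Multiply numerator and denominator by -2*sqrt(30) + 2*sqrt(2).
Denominator becomes -112; numerator becomes -4*sqrt(30) + 4*sqrt(2).

(-sqrt(2) + sqrt(30))/28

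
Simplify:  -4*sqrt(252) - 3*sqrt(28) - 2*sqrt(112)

-38*sqrt(7)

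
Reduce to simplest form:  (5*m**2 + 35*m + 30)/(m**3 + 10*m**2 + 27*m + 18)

5/(m + 3)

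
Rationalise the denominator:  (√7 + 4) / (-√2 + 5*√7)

(√14 + 4*√2 + 35 + 20*√7)/173

Multiply numerator and denominator by √2 + 5*√7.
Denominator becomes 173; numerator becomes √14 + 4*√2 + 35 + 20*√7.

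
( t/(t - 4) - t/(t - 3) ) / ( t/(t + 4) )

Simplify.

(t + 4)/(t^2 - 7*t + 12)

Numerator: t/(t - 4) - t/(t - 3) = t/(t^2 - 7*t + 12)
Denominator: t/(t + 4) = t/(t + 4)
Divide: (t/(t^2 - 7*t + 12)) · ((t + 4)/t) = (t + 4)/(t^2 - 7*t + 12)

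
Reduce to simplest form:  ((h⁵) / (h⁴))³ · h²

h⁵

Inside the bracket: h¹
Raise to the power 3: h³
Multiply by h²: add exponents.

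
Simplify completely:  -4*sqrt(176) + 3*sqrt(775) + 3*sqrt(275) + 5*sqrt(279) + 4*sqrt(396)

4*sqrt(176) = 16*sqrt(11); 3*sqrt(775) = 15*sqrt(31); 3*sqrt(275) = 15*sqrt(11); 5*sqrt(279) = 15*sqrt(31); 4*sqrt(396) = 24*sqrt(11)

23*sqrt(11) + 30*sqrt(31)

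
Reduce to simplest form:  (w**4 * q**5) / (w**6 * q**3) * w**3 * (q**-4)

Quotient: (w**-2) * q**2
Multiply by w**3 * (q**-4): add exponents.

w/q**2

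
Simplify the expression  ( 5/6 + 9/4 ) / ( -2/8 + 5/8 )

Numerator: 5/6 + 9/4 = 37/12
Denominator: -2/8 + 5/8 = 3/8
Divide: (37/12) · (8/3) = 74/9

74/9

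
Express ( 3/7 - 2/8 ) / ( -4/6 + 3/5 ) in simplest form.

Numerator: 3/7 - 2/8 = 5/28
Denominator: -4/6 + 3/5 = -1/15
Divide: (5/28) · (-15) = -75/28

-75/28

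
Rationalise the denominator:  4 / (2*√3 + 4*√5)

(-2*√3 + 4*√5)/17

Multiply numerator and denominator by -4*√5 + 2*√3.
Denominator becomes -68; numerator becomes -16*√5 + 8*√3.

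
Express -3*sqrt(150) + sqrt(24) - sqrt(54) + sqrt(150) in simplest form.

3*sqrt(150) = 15*sqrt(6); sqrt(24) = 2*sqrt(6); sqrt(54) = 3*sqrt(6); sqrt(150) = 5*sqrt(6)
Combine: (-15 + 2 - 3 + 5)·sqrt(6) = -11*sqrt(6)

-11*sqrt(6)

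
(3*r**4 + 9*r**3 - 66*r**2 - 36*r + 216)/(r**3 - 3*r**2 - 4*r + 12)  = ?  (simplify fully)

Factor: 3*r**4 + 9*r**3 - 66*r**2 - 36*r + 216 = 3*(r - 3)*(r - 2)*(r + 6)*(r + 2);  r**3 - 3*r**2 - 4*r + 12 = (r - 2)*(r - 3)*(r + 2)
Cancel the common factors (r + 2), (r - 2), (r - 3).

3*r + 18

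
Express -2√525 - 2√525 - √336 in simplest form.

-24*√21

2√525 = 10*√21; 2√525 = 10*√21; √336 = 4*√21
Combine: (-10 - 10 - 4)·√21 = -24*√21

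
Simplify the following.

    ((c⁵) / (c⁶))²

Inside the bracket: (c^-1)
Raise to the power 2: (c^-2)

c^(-2)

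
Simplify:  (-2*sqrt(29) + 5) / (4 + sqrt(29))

-6 + sqrt(29)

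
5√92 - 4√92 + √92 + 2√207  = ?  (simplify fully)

5√92 = 10*√23; 4√92 = 8*√23; √92 = 2*√23; 2√207 = 6*√23
Combine: (10 - 8 + 2 + 6)·√23 = 10*√23

10*√23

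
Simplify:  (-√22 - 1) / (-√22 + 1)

Multiply numerator and denominator by 1 + √22.
Denominator becomes -21; numerator becomes -23 - 2*√22.

(2*√22 + 23)/21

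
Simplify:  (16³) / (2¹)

2^11

16³ = 2^12; 2¹ = 2^1
Combine exponents: 2^11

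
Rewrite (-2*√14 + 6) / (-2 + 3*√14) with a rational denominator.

(-36 + 7*√14)/61

Multiply numerator and denominator by -3*√14 - 2.
Denominator becomes -122; numerator becomes -14*√14 + 72.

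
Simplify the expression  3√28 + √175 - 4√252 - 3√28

-19*√7

3√28 = 6*√7; √175 = 5*√7; 4√252 = 24*√7; 3√28 = 6*√7
Combine: (6 + 5 - 24 - 6)·√7 = -19*√7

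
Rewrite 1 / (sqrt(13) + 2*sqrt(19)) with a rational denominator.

Multiply numerator and denominator by -sqrt(13) + 2*sqrt(19).
Denominator becomes 63; numerator becomes -sqrt(13) + 2*sqrt(19).

(-sqrt(13) + 2*sqrt(19))/63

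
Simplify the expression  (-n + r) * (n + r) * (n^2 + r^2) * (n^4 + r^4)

-n^8 + r^8

Pair the conjugate factors: (r+n)(r-n) = -n^2 + r^2, then repeat with the next factor.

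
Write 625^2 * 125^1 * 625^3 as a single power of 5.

5^23

625^2 = 5^8; 125^1 = 5^3; 625^3 = 5^12
Combine exponents: 5^23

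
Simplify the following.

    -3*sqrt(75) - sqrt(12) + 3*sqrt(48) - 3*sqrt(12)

3*sqrt(75) = 15*sqrt(3); sqrt(12) = 2*sqrt(3); 3*sqrt(48) = 12*sqrt(3); 3*sqrt(12) = 6*sqrt(3)
Combine: (-15 - 2 + 12 - 6)·sqrt(3) = -11*sqrt(3)

-11*sqrt(3)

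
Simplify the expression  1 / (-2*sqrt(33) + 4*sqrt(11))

(sqrt(33) + 2*sqrt(11))/22

Multiply numerator and denominator by 2*sqrt(33) + 4*sqrt(11).
Denominator becomes 44; numerator becomes 2*sqrt(33) + 4*sqrt(11).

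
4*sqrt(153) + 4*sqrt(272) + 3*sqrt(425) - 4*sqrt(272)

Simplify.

4*sqrt(153) = 12*sqrt(17); 4*sqrt(272) = 16*sqrt(17); 3*sqrt(425) = 15*sqrt(17); 4*sqrt(272) = 16*sqrt(17)
Combine: (12 + 16 + 15 - 16)·sqrt(17) = 27*sqrt(17)

27*sqrt(17)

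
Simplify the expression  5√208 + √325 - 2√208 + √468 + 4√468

47*√13

5√208 = 20*√13; √325 = 5*√13; 2√208 = 8*√13; √468 = 6*√13; 4√468 = 24*√13
Combine: (20 + 5 - 8 + 6 + 24)·√13 = 47*√13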